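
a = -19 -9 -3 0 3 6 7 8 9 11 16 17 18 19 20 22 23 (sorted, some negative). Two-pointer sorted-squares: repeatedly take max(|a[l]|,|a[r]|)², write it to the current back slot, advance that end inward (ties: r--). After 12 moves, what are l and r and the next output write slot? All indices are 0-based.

l=0 r=16: |-19|<=|23| out[16]=529, r--
l=0 r=15: |-19|<=|22| out[15]=484, r--
l=0 r=14: |-19|<=|20| out[14]=400, r--
l=0 r=13: |-19|<=|19| out[13]=361, r--
l=0 r=12: |-19|>|18| out[12]=361, l++
l=1 r=12: |-9|<=|18| out[11]=324, r--
l=1 r=11: |-9|<=|17| out[10]=289, r--
l=1 r=10: |-9|<=|16| out[9]=256, r--
l=1 r=9: |-9|<=|11| out[8]=121, r--
l=1 r=8: |-9|<=|9| out[7]=81, r--
l=1 r=7: |-9|>|8| out[6]=81, l++
l=2 r=7: |-3|<=|8| out[5]=64, r--

l=2, r=6, next write slot=4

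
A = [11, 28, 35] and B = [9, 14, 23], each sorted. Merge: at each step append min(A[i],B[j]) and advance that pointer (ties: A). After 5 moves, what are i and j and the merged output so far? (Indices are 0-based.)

[i=0,j=0] A[i]=11>B[j]=9 take 9 → j++
[i=0,j=1] A[i]=11<=B[j]=14 take 11 → i++
[i=1,j=1] A[i]=28>B[j]=14 take 14 → j++
[i=1,j=2] A[i]=28>B[j]=23 take 23 → j++
[i=1,j=3] B done, take A[i]=28 → i++

i=2, j=3, merged so far=[9, 11, 14, 23, 28]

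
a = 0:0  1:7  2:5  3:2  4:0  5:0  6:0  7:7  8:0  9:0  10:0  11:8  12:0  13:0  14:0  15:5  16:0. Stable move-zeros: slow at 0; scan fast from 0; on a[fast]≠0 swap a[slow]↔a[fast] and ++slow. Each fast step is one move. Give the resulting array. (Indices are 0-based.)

[7, 5, 2, 7, 8, 5, 0, 0, 0, 0, 0, 0, 0, 0, 0, 0, 0]

slow=0 fast=0: a[fast]=0, fast++
slow=0 fast=1: a[fast]=7≠0 swap→a[0]=7, slow++,fast++
slow=1 fast=2: a[fast]=5≠0 swap→a[1]=5, slow++,fast++
slow=2 fast=3: a[fast]=2≠0 swap→a[2]=2, slow++,fast++
slow=3 fast=4: a[fast]=0, fast++
slow=3 fast=5: a[fast]=0, fast++
slow=3 fast=6: a[fast]=0, fast++
slow=3 fast=7: a[fast]=7≠0 swap→a[3]=7, slow++,fast++
slow=4 fast=8: a[fast]=0, fast++
slow=4 fast=9: a[fast]=0, fast++
slow=4 fast=10: a[fast]=0, fast++
slow=4 fast=11: a[fast]=8≠0 swap→a[4]=8, slow++,fast++
slow=5 fast=12: a[fast]=0, fast++
slow=5 fast=13: a[fast]=0, fast++
slow=5 fast=14: a[fast]=0, fast++
slow=5 fast=15: a[fast]=5≠0 swap→a[5]=5, slow++,fast++
slow=6 fast=16: a[fast]=0, fast++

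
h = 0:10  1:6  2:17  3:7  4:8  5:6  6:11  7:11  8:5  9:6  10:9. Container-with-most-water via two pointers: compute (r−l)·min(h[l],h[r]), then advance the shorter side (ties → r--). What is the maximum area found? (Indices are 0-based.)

max area = 90

[0,10] min(10,9)*10=90 best=90 * → r--
[0,9] min(10,6)*9=54 best=90 → r--
[0,8] min(10,5)*8=40 best=90 → r--
[0,7] min(10,11)*7=70 best=90 → l++
[1,7] min(6,11)*6=36 best=90 → l++
[2,7] min(17,11)*5=55 best=90 → r--
[2,6] min(17,11)*4=44 best=90 → r--
[2,5] min(17,6)*3=18 best=90 → r--
[2,4] min(17,8)*2=16 best=90 → r--
[2,3] min(17,7)*1=7 best=90 → r--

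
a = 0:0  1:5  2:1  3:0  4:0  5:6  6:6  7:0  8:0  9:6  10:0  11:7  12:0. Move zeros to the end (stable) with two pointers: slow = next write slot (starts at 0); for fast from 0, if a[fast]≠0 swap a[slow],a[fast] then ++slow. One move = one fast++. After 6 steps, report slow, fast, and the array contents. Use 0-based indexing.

slow=3, fast=6, a=[5, 1, 6, 0, 0, 0, 6, 0, 0, 6, 0, 7, 0]

slow=0 fast=0: a[fast]=0, fast++
slow=0 fast=1: a[fast]=5≠0 swap→a[0]=5, slow++,fast++
slow=1 fast=2: a[fast]=1≠0 swap→a[1]=1, slow++,fast++
slow=2 fast=3: a[fast]=0, fast++
slow=2 fast=4: a[fast]=0, fast++
slow=2 fast=5: a[fast]=6≠0 swap→a[2]=6, slow++,fast++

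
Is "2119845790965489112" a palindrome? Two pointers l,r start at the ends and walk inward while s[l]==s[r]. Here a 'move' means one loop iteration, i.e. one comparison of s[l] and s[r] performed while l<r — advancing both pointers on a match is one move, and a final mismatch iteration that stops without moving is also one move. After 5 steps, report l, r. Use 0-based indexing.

l=5, r=13

l=0 r=18: '2'=='2', l++,r--
l=1 r=17: '1'=='1', l++,r--
l=2 r=16: '1'=='1', l++,r--
l=3 r=15: '9'=='9', l++,r--
l=4 r=14: '8'=='8', l++,r--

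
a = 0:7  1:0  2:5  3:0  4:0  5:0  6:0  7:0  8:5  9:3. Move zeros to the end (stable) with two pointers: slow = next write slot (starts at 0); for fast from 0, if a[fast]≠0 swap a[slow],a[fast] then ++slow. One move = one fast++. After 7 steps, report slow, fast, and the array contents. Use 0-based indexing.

(s=0,f=0) a[fast]=7≠0 swap→a[0]=7 → slow++,fast++
(s=1,f=1) a[fast]=0 → fast++
(s=1,f=2) a[fast]=5≠0 swap→a[1]=5 → slow++,fast++
(s=2,f=3) a[fast]=0 → fast++
(s=2,f=4) a[fast]=0 → fast++
(s=2,f=5) a[fast]=0 → fast++
(s=2,f=6) a[fast]=0 → fast++

slow=2, fast=7, a=[7, 5, 0, 0, 0, 0, 0, 0, 5, 3]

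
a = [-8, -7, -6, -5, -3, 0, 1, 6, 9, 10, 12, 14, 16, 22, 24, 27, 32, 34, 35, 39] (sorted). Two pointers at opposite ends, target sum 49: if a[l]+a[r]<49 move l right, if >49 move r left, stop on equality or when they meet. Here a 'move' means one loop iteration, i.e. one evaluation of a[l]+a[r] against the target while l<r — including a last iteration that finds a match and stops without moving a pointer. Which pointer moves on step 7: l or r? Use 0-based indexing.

l

[0,19] -8+39=31 <49 → l++
[1,19] -7+39=32 <49 → l++
[2,19] -6+39=33 <49 → l++
[3,19] -5+39=34 <49 → l++
[4,19] -3+39=36 <49 → l++
[5,19] 0+39=39 <49 → l++
[6,19] 1+39=40 <49 → l++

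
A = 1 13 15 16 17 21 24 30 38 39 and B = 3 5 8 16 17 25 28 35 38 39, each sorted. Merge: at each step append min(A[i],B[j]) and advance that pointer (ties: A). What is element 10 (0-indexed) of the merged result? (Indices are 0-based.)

merged[10] = 21

i=0 j=0: A[i]=1<=B[j]=3 take 1, i++
i=1 j=0: A[i]=13>B[j]=3 take 3, j++
i=1 j=1: A[i]=13>B[j]=5 take 5, j++
i=1 j=2: A[i]=13>B[j]=8 take 8, j++
i=1 j=3: A[i]=13<=B[j]=16 take 13, i++
i=2 j=3: A[i]=15<=B[j]=16 take 15, i++
i=3 j=3: A[i]=16<=B[j]=16 take 16, i++
i=4 j=3: A[i]=17>B[j]=16 take 16, j++
i=4 j=4: A[i]=17<=B[j]=17 take 17, i++
i=5 j=4: A[i]=21>B[j]=17 take 17, j++
i=5 j=5: A[i]=21<=B[j]=25 take 21, i++
i=6 j=5: A[i]=24<=B[j]=25 take 24, i++
i=7 j=5: A[i]=30>B[j]=25 take 25, j++
i=7 j=6: A[i]=30>B[j]=28 take 28, j++
i=7 j=7: A[i]=30<=B[j]=35 take 30, i++
i=8 j=7: A[i]=38>B[j]=35 take 35, j++
i=8 j=8: A[i]=38<=B[j]=38 take 38, i++
i=9 j=8: A[i]=39>B[j]=38 take 38, j++
i=9 j=9: A[i]=39<=B[j]=39 take 39, i++
i=10 j=9: A done, take B[j]=39, j++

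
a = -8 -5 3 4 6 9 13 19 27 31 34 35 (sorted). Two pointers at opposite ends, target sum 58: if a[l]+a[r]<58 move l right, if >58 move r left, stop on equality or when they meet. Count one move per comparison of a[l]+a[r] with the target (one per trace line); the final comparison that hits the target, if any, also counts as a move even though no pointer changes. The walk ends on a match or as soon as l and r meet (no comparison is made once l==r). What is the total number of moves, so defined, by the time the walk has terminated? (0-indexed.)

11 moves

[0,11] -8+35=27 <58 → l++
[1,11] -5+35=30 <58 → l++
[2,11] 3+35=38 <58 → l++
[3,11] 4+35=39 <58 → l++
[4,11] 6+35=41 <58 → l++
[5,11] 9+35=44 <58 → l++
[6,11] 13+35=48 <58 → l++
[7,11] 19+35=54 <58 → l++
[8,11] 27+35=62 >58 → r--
[8,10] 27+34=61 >58 → r--
[8,9] 27+31=58 → found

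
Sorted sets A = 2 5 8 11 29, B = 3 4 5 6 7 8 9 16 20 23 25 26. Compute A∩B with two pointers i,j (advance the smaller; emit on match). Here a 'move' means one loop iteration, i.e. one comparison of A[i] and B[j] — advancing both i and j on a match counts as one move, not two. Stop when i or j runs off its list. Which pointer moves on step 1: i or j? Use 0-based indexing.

i

i=0 j=0: 2<3, i++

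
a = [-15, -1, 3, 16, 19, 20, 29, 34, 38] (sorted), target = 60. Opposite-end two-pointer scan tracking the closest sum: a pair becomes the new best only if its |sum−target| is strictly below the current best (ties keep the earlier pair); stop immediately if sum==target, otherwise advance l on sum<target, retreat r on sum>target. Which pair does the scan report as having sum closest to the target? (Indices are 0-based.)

[0,8] -15+38=23 d=37 * → l++
[1,8] -1+38=37 d=23 * → l++
[2,8] 3+38=41 d=19 * → l++
[3,8] 16+38=54 d=6 * → l++
[4,8] 19+38=57 d=3 * → l++
[5,8] 20+38=58 d=2 * → l++
[6,8] 29+38=67 d=7 → r--
[6,7] 29+34=63 d=3 → r--

pair (20, 38) with sum 58 (|Δ|=2)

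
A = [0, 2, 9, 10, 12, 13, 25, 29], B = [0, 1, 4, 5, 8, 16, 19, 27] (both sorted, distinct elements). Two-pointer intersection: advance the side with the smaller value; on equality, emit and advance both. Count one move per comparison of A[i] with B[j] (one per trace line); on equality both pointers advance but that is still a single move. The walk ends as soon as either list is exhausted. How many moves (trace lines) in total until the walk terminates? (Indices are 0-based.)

14 moves

i=0 j=0: 0==0 emit, i++,j++
i=1 j=1: 2>1, j++
i=1 j=2: 2<4, i++
i=2 j=2: 9>4, j++
i=2 j=3: 9>5, j++
i=2 j=4: 9>8, j++
i=2 j=5: 9<16, i++
i=3 j=5: 10<16, i++
i=4 j=5: 12<16, i++
i=5 j=5: 13<16, i++
i=6 j=5: 25>16, j++
i=6 j=6: 25>19, j++
i=6 j=7: 25<27, i++
i=7 j=7: 29>27, j++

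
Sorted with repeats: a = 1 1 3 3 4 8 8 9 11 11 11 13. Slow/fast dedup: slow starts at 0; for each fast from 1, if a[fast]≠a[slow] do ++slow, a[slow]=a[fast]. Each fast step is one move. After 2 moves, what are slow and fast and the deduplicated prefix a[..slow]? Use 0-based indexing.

(s=0,f=1) a[fast]=1=a[slow] dup → fast++
(s=0,f=2) a[fast]=3≠a[slow]=1 write a[1]=3 → slow++,fast++

slow=1, fast=3, prefix=[1, 3]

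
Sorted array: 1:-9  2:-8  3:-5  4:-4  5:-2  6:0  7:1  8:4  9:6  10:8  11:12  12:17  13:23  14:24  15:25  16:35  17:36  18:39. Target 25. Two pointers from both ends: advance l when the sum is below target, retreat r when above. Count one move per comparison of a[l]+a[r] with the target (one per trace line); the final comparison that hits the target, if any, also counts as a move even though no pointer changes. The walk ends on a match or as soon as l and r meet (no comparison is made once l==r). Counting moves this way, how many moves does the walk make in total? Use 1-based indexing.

9 moves

[1,18] -9+39=30 >25 → r--
[1,17] -9+36=27 >25 → r--
[1,16] -9+35=26 >25 → r--
[1,15] -9+25=16 <25 → l++
[2,15] -8+25=17 <25 → l++
[3,15] -5+25=20 <25 → l++
[4,15] -4+25=21 <25 → l++
[5,15] -2+25=23 <25 → l++
[6,15] 0+25=25 → found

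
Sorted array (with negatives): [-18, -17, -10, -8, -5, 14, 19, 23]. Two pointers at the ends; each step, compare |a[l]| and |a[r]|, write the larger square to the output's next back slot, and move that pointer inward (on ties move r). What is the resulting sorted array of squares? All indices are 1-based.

[1,8] |-18|<=|23| out[8]=529 → r--
[1,7] |-18|<=|19| out[7]=361 → r--
[1,6] |-18|>|14| out[6]=324 → l++
[2,6] |-17|>|14| out[5]=289 → l++
[3,6] |-10|<=|14| out[4]=196 → r--
[3,5] |-10|>|-5| out[3]=100 → l++
[4,5] |-8|>|-5| out[2]=64 → l++
[5,5] |-5|<=|-5| out[1]=25 → r--

[25, 64, 100, 196, 289, 324, 361, 529]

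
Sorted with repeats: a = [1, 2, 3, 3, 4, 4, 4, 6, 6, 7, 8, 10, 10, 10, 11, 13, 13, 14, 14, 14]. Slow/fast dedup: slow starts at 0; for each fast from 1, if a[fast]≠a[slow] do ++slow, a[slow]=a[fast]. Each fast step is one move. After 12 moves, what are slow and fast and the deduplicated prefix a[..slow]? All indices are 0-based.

slow=7, fast=13, prefix=[1, 2, 3, 4, 6, 7, 8, 10]

(s=0,f=1) a[fast]=2≠a[slow]=1 write a[1]=2 → slow++,fast++
(s=1,f=2) a[fast]=3≠a[slow]=2 write a[2]=3 → slow++,fast++
(s=2,f=3) a[fast]=3=a[slow] dup → fast++
(s=2,f=4) a[fast]=4≠a[slow]=3 write a[3]=4 → slow++,fast++
(s=3,f=5) a[fast]=4=a[slow] dup → fast++
(s=3,f=6) a[fast]=4=a[slow] dup → fast++
(s=3,f=7) a[fast]=6≠a[slow]=4 write a[4]=6 → slow++,fast++
(s=4,f=8) a[fast]=6=a[slow] dup → fast++
(s=4,f=9) a[fast]=7≠a[slow]=6 write a[5]=7 → slow++,fast++
(s=5,f=10) a[fast]=8≠a[slow]=7 write a[6]=8 → slow++,fast++
(s=6,f=11) a[fast]=10≠a[slow]=8 write a[7]=10 → slow++,fast++
(s=7,f=12) a[fast]=10=a[slow] dup → fast++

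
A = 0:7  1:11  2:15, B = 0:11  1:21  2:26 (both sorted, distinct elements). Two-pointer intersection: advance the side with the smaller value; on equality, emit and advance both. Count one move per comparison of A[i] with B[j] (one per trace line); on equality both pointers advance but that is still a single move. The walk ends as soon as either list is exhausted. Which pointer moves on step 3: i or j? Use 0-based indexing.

i

[i=0,j=0] 7<11 → i++
[i=1,j=0] 11==11 emit → i++,j++
[i=2,j=1] 15<21 → i++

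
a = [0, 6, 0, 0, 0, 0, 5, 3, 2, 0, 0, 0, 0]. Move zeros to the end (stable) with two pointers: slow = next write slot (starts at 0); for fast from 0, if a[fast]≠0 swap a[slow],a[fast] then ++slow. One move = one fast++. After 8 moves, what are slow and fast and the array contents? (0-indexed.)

slow=3, fast=8, a=[6, 5, 3, 0, 0, 0, 0, 0, 2, 0, 0, 0, 0]

slow=0 fast=0: a[fast]=0, fast++
slow=0 fast=1: a[fast]=6≠0 swap→a[0]=6, slow++,fast++
slow=1 fast=2: a[fast]=0, fast++
slow=1 fast=3: a[fast]=0, fast++
slow=1 fast=4: a[fast]=0, fast++
slow=1 fast=5: a[fast]=0, fast++
slow=1 fast=6: a[fast]=5≠0 swap→a[1]=5, slow++,fast++
slow=2 fast=7: a[fast]=3≠0 swap→a[2]=3, slow++,fast++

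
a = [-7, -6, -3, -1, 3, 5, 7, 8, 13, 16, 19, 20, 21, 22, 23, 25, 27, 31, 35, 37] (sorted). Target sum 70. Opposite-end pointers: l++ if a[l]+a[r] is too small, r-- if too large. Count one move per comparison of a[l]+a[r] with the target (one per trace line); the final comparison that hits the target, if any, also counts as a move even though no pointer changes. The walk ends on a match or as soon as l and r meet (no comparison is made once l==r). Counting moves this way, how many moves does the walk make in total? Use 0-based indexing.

19 moves

[0,19] -7+37=30 <70 → l++
[1,19] -6+37=31 <70 → l++
[2,19] -3+37=34 <70 → l++
[3,19] -1+37=36 <70 → l++
[4,19] 3+37=40 <70 → l++
[5,19] 5+37=42 <70 → l++
[6,19] 7+37=44 <70 → l++
[7,19] 8+37=45 <70 → l++
[8,19] 13+37=50 <70 → l++
[9,19] 16+37=53 <70 → l++
[10,19] 19+37=56 <70 → l++
[11,19] 20+37=57 <70 → l++
[12,19] 21+37=58 <70 → l++
[13,19] 22+37=59 <70 → l++
[14,19] 23+37=60 <70 → l++
[15,19] 25+37=62 <70 → l++
[16,19] 27+37=64 <70 → l++
[17,19] 31+37=68 <70 → l++
[18,19] 35+37=72 >70 → r--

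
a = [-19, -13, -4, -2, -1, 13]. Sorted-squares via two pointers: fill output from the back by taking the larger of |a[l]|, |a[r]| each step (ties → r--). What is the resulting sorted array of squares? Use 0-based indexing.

[0,5] |-19|>|13| out[5]=361 → l++
[1,5] |-13|<=|13| out[4]=169 → r--
[1,4] |-13|>|-1| out[3]=169 → l++
[2,4] |-4|>|-1| out[2]=16 → l++
[3,4] |-2|>|-1| out[1]=4 → l++
[4,4] |-1|<=|-1| out[0]=1 → r--

[1, 4, 16, 169, 169, 361]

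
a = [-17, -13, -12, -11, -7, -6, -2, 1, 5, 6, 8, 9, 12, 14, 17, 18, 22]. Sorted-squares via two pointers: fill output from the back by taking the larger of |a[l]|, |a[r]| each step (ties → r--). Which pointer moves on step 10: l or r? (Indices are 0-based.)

l=0 r=16: |-17|<=|22| out[16]=484, r--
l=0 r=15: |-17|<=|18| out[15]=324, r--
l=0 r=14: |-17|<=|17| out[14]=289, r--
l=0 r=13: |-17|>|14| out[13]=289, l++
l=1 r=13: |-13|<=|14| out[12]=196, r--
l=1 r=12: |-13|>|12| out[11]=169, l++
l=2 r=12: |-12|<=|12| out[10]=144, r--
l=2 r=11: |-12|>|9| out[9]=144, l++
l=3 r=11: |-11|>|9| out[8]=121, l++
l=4 r=11: |-7|<=|9| out[7]=81, r--

r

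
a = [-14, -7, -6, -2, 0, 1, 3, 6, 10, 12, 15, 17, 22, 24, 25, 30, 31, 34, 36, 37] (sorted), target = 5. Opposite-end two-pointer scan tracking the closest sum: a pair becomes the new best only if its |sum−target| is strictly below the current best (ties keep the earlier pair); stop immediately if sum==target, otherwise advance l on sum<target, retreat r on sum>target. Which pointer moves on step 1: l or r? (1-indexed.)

[1,20] -14+37=23 d=18 * → r--

r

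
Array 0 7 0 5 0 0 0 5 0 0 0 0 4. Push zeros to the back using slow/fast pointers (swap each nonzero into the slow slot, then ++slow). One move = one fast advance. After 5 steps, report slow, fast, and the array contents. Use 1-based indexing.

slow=3, fast=6, a=[7, 5, 0, 0, 0, 0, 0, 5, 0, 0, 0, 0, 4]

(s=1,f=1) a[fast]=0 → fast++
(s=1,f=2) a[fast]=7≠0 swap→a[1]=7 → slow++,fast++
(s=2,f=3) a[fast]=0 → fast++
(s=2,f=4) a[fast]=5≠0 swap→a[2]=5 → slow++,fast++
(s=3,f=5) a[fast]=0 → fast++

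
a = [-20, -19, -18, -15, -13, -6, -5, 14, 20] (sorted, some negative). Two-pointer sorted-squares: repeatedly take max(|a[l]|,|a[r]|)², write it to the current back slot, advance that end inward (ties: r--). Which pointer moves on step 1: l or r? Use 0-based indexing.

l=0 r=8: |-20|<=|20| out[8]=400, r--

r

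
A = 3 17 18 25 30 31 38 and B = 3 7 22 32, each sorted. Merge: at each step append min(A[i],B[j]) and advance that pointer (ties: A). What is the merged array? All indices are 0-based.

[i=0,j=0] A[i]=3<=B[j]=3 take 3 → i++
[i=1,j=0] A[i]=17>B[j]=3 take 3 → j++
[i=1,j=1] A[i]=17>B[j]=7 take 7 → j++
[i=1,j=2] A[i]=17<=B[j]=22 take 17 → i++
[i=2,j=2] A[i]=18<=B[j]=22 take 18 → i++
[i=3,j=2] A[i]=25>B[j]=22 take 22 → j++
[i=3,j=3] A[i]=25<=B[j]=32 take 25 → i++
[i=4,j=3] A[i]=30<=B[j]=32 take 30 → i++
[i=5,j=3] A[i]=31<=B[j]=32 take 31 → i++
[i=6,j=3] A[i]=38>B[j]=32 take 32 → j++
[i=6,j=4] B done, take A[i]=38 → i++

[3, 3, 7, 17, 18, 22, 25, 30, 31, 32, 38]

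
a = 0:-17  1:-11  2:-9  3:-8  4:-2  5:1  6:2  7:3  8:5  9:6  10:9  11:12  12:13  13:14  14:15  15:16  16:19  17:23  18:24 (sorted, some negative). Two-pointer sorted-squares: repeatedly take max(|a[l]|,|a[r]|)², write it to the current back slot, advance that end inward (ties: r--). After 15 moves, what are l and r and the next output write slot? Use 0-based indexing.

l=4, r=7, next write slot=3

[0,18] |-17|<=|24| out[18]=576 → r--
[0,17] |-17|<=|23| out[17]=529 → r--
[0,16] |-17|<=|19| out[16]=361 → r--
[0,15] |-17|>|16| out[15]=289 → l++
[1,15] |-11|<=|16| out[14]=256 → r--
[1,14] |-11|<=|15| out[13]=225 → r--
[1,13] |-11|<=|14| out[12]=196 → r--
[1,12] |-11|<=|13| out[11]=169 → r--
[1,11] |-11|<=|12| out[10]=144 → r--
[1,10] |-11|>|9| out[9]=121 → l++
[2,10] |-9|<=|9| out[8]=81 → r--
[2,9] |-9|>|6| out[7]=81 → l++
[3,9] |-8|>|6| out[6]=64 → l++
[4,9] |-2|<=|6| out[5]=36 → r--
[4,8] |-2|<=|5| out[4]=25 → r--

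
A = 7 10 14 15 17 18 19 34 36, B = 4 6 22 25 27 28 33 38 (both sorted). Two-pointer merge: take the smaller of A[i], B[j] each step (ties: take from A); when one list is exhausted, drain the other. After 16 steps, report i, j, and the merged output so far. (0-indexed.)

i=9, j=7, merged so far=[4, 6, 7, 10, 14, 15, 17, 18, 19, 22, 25, 27, 28, 33, 34, 36]

i=0 j=0: A[i]=7>B[j]=4 take 4, j++
i=0 j=1: A[i]=7>B[j]=6 take 6, j++
i=0 j=2: A[i]=7<=B[j]=22 take 7, i++
i=1 j=2: A[i]=10<=B[j]=22 take 10, i++
i=2 j=2: A[i]=14<=B[j]=22 take 14, i++
i=3 j=2: A[i]=15<=B[j]=22 take 15, i++
i=4 j=2: A[i]=17<=B[j]=22 take 17, i++
i=5 j=2: A[i]=18<=B[j]=22 take 18, i++
i=6 j=2: A[i]=19<=B[j]=22 take 19, i++
i=7 j=2: A[i]=34>B[j]=22 take 22, j++
i=7 j=3: A[i]=34>B[j]=25 take 25, j++
i=7 j=4: A[i]=34>B[j]=27 take 27, j++
i=7 j=5: A[i]=34>B[j]=28 take 28, j++
i=7 j=6: A[i]=34>B[j]=33 take 33, j++
i=7 j=7: A[i]=34<=B[j]=38 take 34, i++
i=8 j=7: A[i]=36<=B[j]=38 take 36, i++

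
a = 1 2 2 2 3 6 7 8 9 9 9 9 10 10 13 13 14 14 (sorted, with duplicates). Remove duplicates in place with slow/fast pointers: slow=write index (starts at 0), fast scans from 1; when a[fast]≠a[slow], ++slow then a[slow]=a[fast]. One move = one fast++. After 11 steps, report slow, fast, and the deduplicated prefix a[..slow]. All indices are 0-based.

(s=0,f=1) a[fast]=2≠a[slow]=1 write a[1]=2 → slow++,fast++
(s=1,f=2) a[fast]=2=a[slow] dup → fast++
(s=1,f=3) a[fast]=2=a[slow] dup → fast++
(s=1,f=4) a[fast]=3≠a[slow]=2 write a[2]=3 → slow++,fast++
(s=2,f=5) a[fast]=6≠a[slow]=3 write a[3]=6 → slow++,fast++
(s=3,f=6) a[fast]=7≠a[slow]=6 write a[4]=7 → slow++,fast++
(s=4,f=7) a[fast]=8≠a[slow]=7 write a[5]=8 → slow++,fast++
(s=5,f=8) a[fast]=9≠a[slow]=8 write a[6]=9 → slow++,fast++
(s=6,f=9) a[fast]=9=a[slow] dup → fast++
(s=6,f=10) a[fast]=9=a[slow] dup → fast++
(s=6,f=11) a[fast]=9=a[slow] dup → fast++

slow=6, fast=12, prefix=[1, 2, 3, 6, 7, 8, 9]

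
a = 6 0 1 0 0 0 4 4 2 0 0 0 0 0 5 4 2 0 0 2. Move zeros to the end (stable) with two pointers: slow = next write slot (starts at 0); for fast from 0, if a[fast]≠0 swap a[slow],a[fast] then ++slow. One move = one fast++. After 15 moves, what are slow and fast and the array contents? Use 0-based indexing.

(s=0,f=0) a[fast]=6≠0 swap→a[0]=6 → slow++,fast++
(s=1,f=1) a[fast]=0 → fast++
(s=1,f=2) a[fast]=1≠0 swap→a[1]=1 → slow++,fast++
(s=2,f=3) a[fast]=0 → fast++
(s=2,f=4) a[fast]=0 → fast++
(s=2,f=5) a[fast]=0 → fast++
(s=2,f=6) a[fast]=4≠0 swap→a[2]=4 → slow++,fast++
(s=3,f=7) a[fast]=4≠0 swap→a[3]=4 → slow++,fast++
(s=4,f=8) a[fast]=2≠0 swap→a[4]=2 → slow++,fast++
(s=5,f=9) a[fast]=0 → fast++
(s=5,f=10) a[fast]=0 → fast++
(s=5,f=11) a[fast]=0 → fast++
(s=5,f=12) a[fast]=0 → fast++
(s=5,f=13) a[fast]=0 → fast++
(s=5,f=14) a[fast]=5≠0 swap→a[5]=5 → slow++,fast++

slow=6, fast=15, a=[6, 1, 4, 4, 2, 5, 0, 0, 0, 0, 0, 0, 0, 0, 0, 4, 2, 0, 0, 2]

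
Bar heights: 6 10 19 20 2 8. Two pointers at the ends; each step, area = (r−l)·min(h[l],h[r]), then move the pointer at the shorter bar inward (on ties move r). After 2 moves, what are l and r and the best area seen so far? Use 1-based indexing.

l=2, r=5, best area=32

l=1 r=6: min(6,8)*5=30 best=30 *, l++
l=2 r=6: min(10,8)*4=32 best=32 *, r--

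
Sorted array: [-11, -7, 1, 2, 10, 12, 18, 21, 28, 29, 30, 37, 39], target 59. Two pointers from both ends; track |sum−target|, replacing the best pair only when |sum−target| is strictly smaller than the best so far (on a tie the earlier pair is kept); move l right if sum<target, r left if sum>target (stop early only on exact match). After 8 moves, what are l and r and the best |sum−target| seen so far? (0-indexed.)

l=0 r=12: -11+39=28 d=31 *, l++
l=1 r=12: -7+39=32 d=27 *, l++
l=2 r=12: 1+39=40 d=19 *, l++
l=3 r=12: 2+39=41 d=18 *, l++
l=4 r=12: 10+39=49 d=10 *, l++
l=5 r=12: 12+39=51 d=8 *, l++
l=6 r=12: 18+39=57 d=2 *, l++
l=7 r=12: 21+39=60 d=1 *, r--

l=7, r=11, best |Δ|=1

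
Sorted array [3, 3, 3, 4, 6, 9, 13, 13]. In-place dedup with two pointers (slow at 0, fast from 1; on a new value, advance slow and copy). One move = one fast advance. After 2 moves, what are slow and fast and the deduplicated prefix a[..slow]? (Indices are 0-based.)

slow=0, fast=3, prefix=[3]

(s=0,f=1) a[fast]=3=a[slow] dup → fast++
(s=0,f=2) a[fast]=3=a[slow] dup → fast++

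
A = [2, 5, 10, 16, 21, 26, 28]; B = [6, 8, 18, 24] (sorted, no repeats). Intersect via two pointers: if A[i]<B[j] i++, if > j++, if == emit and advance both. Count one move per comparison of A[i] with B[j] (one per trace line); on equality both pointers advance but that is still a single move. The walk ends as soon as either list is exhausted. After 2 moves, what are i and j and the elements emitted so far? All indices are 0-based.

i=2, j=0, emitted=[]

[i=0,j=0] 2<6 → i++
[i=1,j=0] 5<6 → i++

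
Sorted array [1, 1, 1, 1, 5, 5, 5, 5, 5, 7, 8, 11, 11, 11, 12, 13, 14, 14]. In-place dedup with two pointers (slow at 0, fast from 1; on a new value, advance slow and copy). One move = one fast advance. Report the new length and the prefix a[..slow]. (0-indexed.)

slow=0 fast=1: a[fast]=1=a[slow] dup, fast++
slow=0 fast=2: a[fast]=1=a[slow] dup, fast++
slow=0 fast=3: a[fast]=1=a[slow] dup, fast++
slow=0 fast=4: a[fast]=5≠a[slow]=1 write a[1]=5, slow++,fast++
slow=1 fast=5: a[fast]=5=a[slow] dup, fast++
slow=1 fast=6: a[fast]=5=a[slow] dup, fast++
slow=1 fast=7: a[fast]=5=a[slow] dup, fast++
slow=1 fast=8: a[fast]=5=a[slow] dup, fast++
slow=1 fast=9: a[fast]=7≠a[slow]=5 write a[2]=7, slow++,fast++
slow=2 fast=10: a[fast]=8≠a[slow]=7 write a[3]=8, slow++,fast++
slow=3 fast=11: a[fast]=11≠a[slow]=8 write a[4]=11, slow++,fast++
slow=4 fast=12: a[fast]=11=a[slow] dup, fast++
slow=4 fast=13: a[fast]=11=a[slow] dup, fast++
slow=4 fast=14: a[fast]=12≠a[slow]=11 write a[5]=12, slow++,fast++
slow=5 fast=15: a[fast]=13≠a[slow]=12 write a[6]=13, slow++,fast++
slow=6 fast=16: a[fast]=14≠a[slow]=13 write a[7]=14, slow++,fast++
slow=7 fast=17: a[fast]=14=a[slow] dup, fast++

length 8; prefix = [1, 5, 7, 8, 11, 12, 13, 14]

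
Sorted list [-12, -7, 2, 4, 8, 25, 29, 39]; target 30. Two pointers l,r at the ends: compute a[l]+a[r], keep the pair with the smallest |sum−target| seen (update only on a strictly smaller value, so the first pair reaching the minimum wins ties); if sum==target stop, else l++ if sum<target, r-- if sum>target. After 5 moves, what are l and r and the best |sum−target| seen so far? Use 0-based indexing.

l=3, r=5, best |Δ|=1

[0,7] -12+39=27 d=3 * → l++
[1,7] -7+39=32 d=2 * → r--
[1,6] -7+29=22 d=8 → l++
[2,6] 2+29=31 d=1 * → r--
[2,5] 2+25=27 d=3 → l++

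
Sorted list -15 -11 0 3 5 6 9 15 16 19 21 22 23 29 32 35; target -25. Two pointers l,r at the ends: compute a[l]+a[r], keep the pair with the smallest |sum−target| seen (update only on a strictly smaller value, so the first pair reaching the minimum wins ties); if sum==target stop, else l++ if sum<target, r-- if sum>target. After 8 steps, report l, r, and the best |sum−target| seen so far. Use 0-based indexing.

l=0, r=7, best |Δ|=26

[0,15] -15+35=20 d=45 * → r--
[0,14] -15+32=17 d=42 * → r--
[0,13] -15+29=14 d=39 * → r--
[0,12] -15+23=8 d=33 * → r--
[0,11] -15+22=7 d=32 * → r--
[0,10] -15+21=6 d=31 * → r--
[0,9] -15+19=4 d=29 * → r--
[0,8] -15+16=1 d=26 * → r--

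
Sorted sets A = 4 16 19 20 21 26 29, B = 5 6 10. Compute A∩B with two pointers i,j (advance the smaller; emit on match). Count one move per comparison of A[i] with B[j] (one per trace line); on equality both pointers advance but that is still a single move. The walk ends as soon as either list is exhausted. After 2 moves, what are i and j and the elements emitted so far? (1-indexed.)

i=2, j=2, emitted=[]

[i=1,j=1] 4<5 → i++
[i=2,j=1] 16>5 → j++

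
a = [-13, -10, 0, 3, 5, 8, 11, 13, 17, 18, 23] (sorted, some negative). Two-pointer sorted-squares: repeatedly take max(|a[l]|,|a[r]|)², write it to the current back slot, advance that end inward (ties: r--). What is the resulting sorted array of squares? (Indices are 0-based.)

[0, 9, 25, 64, 100, 121, 169, 169, 289, 324, 529]

l=0 r=10: |-13|<=|23| out[10]=529, r--
l=0 r=9: |-13|<=|18| out[9]=324, r--
l=0 r=8: |-13|<=|17| out[8]=289, r--
l=0 r=7: |-13|<=|13| out[7]=169, r--
l=0 r=6: |-13|>|11| out[6]=169, l++
l=1 r=6: |-10|<=|11| out[5]=121, r--
l=1 r=5: |-10|>|8| out[4]=100, l++
l=2 r=5: |0|<=|8| out[3]=64, r--
l=2 r=4: |0|<=|5| out[2]=25, r--
l=2 r=3: |0|<=|3| out[1]=9, r--
l=2 r=2: |0|<=|0| out[0]=0, r--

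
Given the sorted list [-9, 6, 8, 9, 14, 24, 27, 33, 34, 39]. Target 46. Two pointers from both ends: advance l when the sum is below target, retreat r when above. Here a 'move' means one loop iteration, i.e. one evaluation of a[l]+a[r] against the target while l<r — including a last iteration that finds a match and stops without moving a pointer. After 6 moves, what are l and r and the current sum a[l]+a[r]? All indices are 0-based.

l=0 r=9: -9+39=30 <46, l++
l=1 r=9: 6+39=45 <46, l++
l=2 r=9: 8+39=47 >46, r--
l=2 r=8: 8+34=42 <46, l++
l=3 r=8: 9+34=43 <46, l++
l=4 r=8: 14+34=48 >46, r--

l=4, r=7, sum=47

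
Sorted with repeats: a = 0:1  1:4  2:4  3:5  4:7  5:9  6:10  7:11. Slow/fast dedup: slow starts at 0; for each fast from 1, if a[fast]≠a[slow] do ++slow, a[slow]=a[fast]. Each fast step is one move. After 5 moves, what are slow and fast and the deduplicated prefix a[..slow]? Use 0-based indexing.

(s=0,f=1) a[fast]=4≠a[slow]=1 write a[1]=4 → slow++,fast++
(s=1,f=2) a[fast]=4=a[slow] dup → fast++
(s=1,f=3) a[fast]=5≠a[slow]=4 write a[2]=5 → slow++,fast++
(s=2,f=4) a[fast]=7≠a[slow]=5 write a[3]=7 → slow++,fast++
(s=3,f=5) a[fast]=9≠a[slow]=7 write a[4]=9 → slow++,fast++

slow=4, fast=6, prefix=[1, 4, 5, 7, 9]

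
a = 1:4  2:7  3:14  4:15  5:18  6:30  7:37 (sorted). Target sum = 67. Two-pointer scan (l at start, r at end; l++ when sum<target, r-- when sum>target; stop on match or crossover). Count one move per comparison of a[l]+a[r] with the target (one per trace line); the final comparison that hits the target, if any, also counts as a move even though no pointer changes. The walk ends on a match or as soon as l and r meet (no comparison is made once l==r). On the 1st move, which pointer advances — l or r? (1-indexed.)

l=1 r=7: 4+37=41 <67, l++

l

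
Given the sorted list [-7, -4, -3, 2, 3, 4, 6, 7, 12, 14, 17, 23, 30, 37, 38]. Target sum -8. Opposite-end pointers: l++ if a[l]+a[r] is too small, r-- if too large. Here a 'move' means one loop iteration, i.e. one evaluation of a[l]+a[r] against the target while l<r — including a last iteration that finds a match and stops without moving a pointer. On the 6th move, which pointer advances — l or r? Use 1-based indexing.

r

l=1 r=15: -7+38=31 >-8, r--
l=1 r=14: -7+37=30 >-8, r--
l=1 r=13: -7+30=23 >-8, r--
l=1 r=12: -7+23=16 >-8, r--
l=1 r=11: -7+17=10 >-8, r--
l=1 r=10: -7+14=7 >-8, r--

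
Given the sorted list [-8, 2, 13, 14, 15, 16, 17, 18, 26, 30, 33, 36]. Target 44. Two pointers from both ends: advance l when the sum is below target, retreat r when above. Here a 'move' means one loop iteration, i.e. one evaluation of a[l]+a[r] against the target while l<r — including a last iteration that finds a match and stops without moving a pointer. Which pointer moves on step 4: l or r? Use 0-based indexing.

[0,11] -8+36=28 <44 → l++
[1,11] 2+36=38 <44 → l++
[2,11] 13+36=49 >44 → r--
[2,10] 13+33=46 >44 → r--

r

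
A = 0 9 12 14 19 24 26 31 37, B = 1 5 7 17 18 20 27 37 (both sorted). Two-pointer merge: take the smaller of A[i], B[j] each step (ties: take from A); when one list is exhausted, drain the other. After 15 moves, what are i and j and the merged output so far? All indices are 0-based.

[i=0,j=0] A[i]=0<=B[j]=1 take 0 → i++
[i=1,j=0] A[i]=9>B[j]=1 take 1 → j++
[i=1,j=1] A[i]=9>B[j]=5 take 5 → j++
[i=1,j=2] A[i]=9>B[j]=7 take 7 → j++
[i=1,j=3] A[i]=9<=B[j]=17 take 9 → i++
[i=2,j=3] A[i]=12<=B[j]=17 take 12 → i++
[i=3,j=3] A[i]=14<=B[j]=17 take 14 → i++
[i=4,j=3] A[i]=19>B[j]=17 take 17 → j++
[i=4,j=4] A[i]=19>B[j]=18 take 18 → j++
[i=4,j=5] A[i]=19<=B[j]=20 take 19 → i++
[i=5,j=5] A[i]=24>B[j]=20 take 20 → j++
[i=5,j=6] A[i]=24<=B[j]=27 take 24 → i++
[i=6,j=6] A[i]=26<=B[j]=27 take 26 → i++
[i=7,j=6] A[i]=31>B[j]=27 take 27 → j++
[i=7,j=7] A[i]=31<=B[j]=37 take 31 → i++

i=8, j=7, merged so far=[0, 1, 5, 7, 9, 12, 14, 17, 18, 19, 20, 24, 26, 27, 31]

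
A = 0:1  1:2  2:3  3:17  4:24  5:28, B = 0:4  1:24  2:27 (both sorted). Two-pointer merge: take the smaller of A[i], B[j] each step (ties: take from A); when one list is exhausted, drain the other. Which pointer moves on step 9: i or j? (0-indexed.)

i

[i=0,j=0] A[i]=1<=B[j]=4 take 1 → i++
[i=1,j=0] A[i]=2<=B[j]=4 take 2 → i++
[i=2,j=0] A[i]=3<=B[j]=4 take 3 → i++
[i=3,j=0] A[i]=17>B[j]=4 take 4 → j++
[i=3,j=1] A[i]=17<=B[j]=24 take 17 → i++
[i=4,j=1] A[i]=24<=B[j]=24 take 24 → i++
[i=5,j=1] A[i]=28>B[j]=24 take 24 → j++
[i=5,j=2] A[i]=28>B[j]=27 take 27 → j++
[i=5,j=3] B done, take A[i]=28 → i++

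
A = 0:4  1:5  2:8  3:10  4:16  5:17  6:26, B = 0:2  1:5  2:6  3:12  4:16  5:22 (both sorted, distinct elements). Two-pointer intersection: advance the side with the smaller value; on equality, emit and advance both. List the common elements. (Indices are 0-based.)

i=0 j=0: 4>2, j++
i=0 j=1: 4<5, i++
i=1 j=1: 5==5 emit, i++,j++
i=2 j=2: 8>6, j++
i=2 j=3: 8<12, i++
i=3 j=3: 10<12, i++
i=4 j=3: 16>12, j++
i=4 j=4: 16==16 emit, i++,j++
i=5 j=5: 17<22, i++
i=6 j=5: 26>22, j++

intersection = [5, 16]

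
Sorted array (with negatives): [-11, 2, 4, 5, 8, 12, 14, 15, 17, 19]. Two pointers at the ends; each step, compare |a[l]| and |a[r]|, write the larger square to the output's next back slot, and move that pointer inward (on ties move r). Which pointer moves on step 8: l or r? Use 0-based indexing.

r

l=0 r=9: |-11|<=|19| out[9]=361, r--
l=0 r=8: |-11|<=|17| out[8]=289, r--
l=0 r=7: |-11|<=|15| out[7]=225, r--
l=0 r=6: |-11|<=|14| out[6]=196, r--
l=0 r=5: |-11|<=|12| out[5]=144, r--
l=0 r=4: |-11|>|8| out[4]=121, l++
l=1 r=4: |2|<=|8| out[3]=64, r--
l=1 r=3: |2|<=|5| out[2]=25, r--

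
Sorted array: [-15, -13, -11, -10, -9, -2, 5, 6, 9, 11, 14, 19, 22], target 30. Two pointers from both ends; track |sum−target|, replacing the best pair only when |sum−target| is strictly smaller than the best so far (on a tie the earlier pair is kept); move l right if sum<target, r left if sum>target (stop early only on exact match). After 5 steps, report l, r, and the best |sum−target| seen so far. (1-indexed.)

l=6, r=13, best |Δ|=17

[1,13] -15+22=7 d=23 * → l++
[2,13] -13+22=9 d=21 * → l++
[3,13] -11+22=11 d=19 * → l++
[4,13] -10+22=12 d=18 * → l++
[5,13] -9+22=13 d=17 * → l++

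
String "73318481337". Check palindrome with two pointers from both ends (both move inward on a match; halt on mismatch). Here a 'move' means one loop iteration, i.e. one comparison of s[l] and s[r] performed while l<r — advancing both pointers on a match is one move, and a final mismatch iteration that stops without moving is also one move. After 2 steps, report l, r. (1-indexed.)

l=1 r=11: '7'=='7', l++,r--
l=2 r=10: '3'=='3', l++,r--

l=3, r=9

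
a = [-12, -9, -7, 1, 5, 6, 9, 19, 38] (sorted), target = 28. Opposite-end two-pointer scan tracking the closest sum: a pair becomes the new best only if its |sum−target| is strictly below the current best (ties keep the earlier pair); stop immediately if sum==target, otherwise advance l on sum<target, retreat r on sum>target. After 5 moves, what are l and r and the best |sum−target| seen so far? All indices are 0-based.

l=4, r=7, best |Δ|=1

l=0 r=8: -12+38=26 d=2 *, l++
l=1 r=8: -9+38=29 d=1 *, r--
l=1 r=7: -9+19=10 d=18, l++
l=2 r=7: -7+19=12 d=16, l++
l=3 r=7: 1+19=20 d=8, l++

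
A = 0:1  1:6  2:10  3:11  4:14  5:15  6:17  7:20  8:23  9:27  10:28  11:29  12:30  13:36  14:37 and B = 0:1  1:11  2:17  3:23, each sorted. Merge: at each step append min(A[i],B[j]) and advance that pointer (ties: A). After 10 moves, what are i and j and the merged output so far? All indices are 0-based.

i=7, j=3, merged so far=[1, 1, 6, 10, 11, 11, 14, 15, 17, 17]

i=0 j=0: A[i]=1<=B[j]=1 take 1, i++
i=1 j=0: A[i]=6>B[j]=1 take 1, j++
i=1 j=1: A[i]=6<=B[j]=11 take 6, i++
i=2 j=1: A[i]=10<=B[j]=11 take 10, i++
i=3 j=1: A[i]=11<=B[j]=11 take 11, i++
i=4 j=1: A[i]=14>B[j]=11 take 11, j++
i=4 j=2: A[i]=14<=B[j]=17 take 14, i++
i=5 j=2: A[i]=15<=B[j]=17 take 15, i++
i=6 j=2: A[i]=17<=B[j]=17 take 17, i++
i=7 j=2: A[i]=20>B[j]=17 take 17, j++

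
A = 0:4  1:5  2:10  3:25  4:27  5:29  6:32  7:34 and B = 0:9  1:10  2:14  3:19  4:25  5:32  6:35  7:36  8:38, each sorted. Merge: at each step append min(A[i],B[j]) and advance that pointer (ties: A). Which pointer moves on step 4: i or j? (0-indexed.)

i=0 j=0: A[i]=4<=B[j]=9 take 4, i++
i=1 j=0: A[i]=5<=B[j]=9 take 5, i++
i=2 j=0: A[i]=10>B[j]=9 take 9, j++
i=2 j=1: A[i]=10<=B[j]=10 take 10, i++

i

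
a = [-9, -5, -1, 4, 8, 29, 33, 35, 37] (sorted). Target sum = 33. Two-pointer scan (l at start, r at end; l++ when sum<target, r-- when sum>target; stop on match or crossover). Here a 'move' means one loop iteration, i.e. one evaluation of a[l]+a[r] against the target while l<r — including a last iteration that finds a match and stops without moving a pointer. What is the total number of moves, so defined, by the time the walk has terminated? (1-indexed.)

[1,9] -9+37=28 <33 → l++
[2,9] -5+37=32 <33 → l++
[3,9] -1+37=36 >33 → r--
[3,8] -1+35=34 >33 → r--
[3,7] -1+33=32 <33 → l++
[4,7] 4+33=37 >33 → r--
[4,6] 4+29=33 → found

7 moves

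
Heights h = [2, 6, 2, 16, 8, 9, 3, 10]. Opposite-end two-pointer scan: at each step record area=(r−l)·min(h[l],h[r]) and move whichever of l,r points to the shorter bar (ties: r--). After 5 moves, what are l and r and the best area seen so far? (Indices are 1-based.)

l=1 r=8: min(2,10)*7=14 best=14 *, l++
l=2 r=8: min(6,10)*6=36 best=36 *, l++
l=3 r=8: min(2,10)*5=10 best=36, l++
l=4 r=8: min(16,10)*4=40 best=40 *, r--
l=4 r=7: min(16,3)*3=9 best=40, r--

l=4, r=6, best area=40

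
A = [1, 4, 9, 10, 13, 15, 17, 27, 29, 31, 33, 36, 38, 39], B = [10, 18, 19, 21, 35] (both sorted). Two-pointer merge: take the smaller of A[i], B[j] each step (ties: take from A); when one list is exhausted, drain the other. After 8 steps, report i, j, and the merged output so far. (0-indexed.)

i=0 j=0: A[i]=1<=B[j]=10 take 1, i++
i=1 j=0: A[i]=4<=B[j]=10 take 4, i++
i=2 j=0: A[i]=9<=B[j]=10 take 9, i++
i=3 j=0: A[i]=10<=B[j]=10 take 10, i++
i=4 j=0: A[i]=13>B[j]=10 take 10, j++
i=4 j=1: A[i]=13<=B[j]=18 take 13, i++
i=5 j=1: A[i]=15<=B[j]=18 take 15, i++
i=6 j=1: A[i]=17<=B[j]=18 take 17, i++

i=7, j=1, merged so far=[1, 4, 9, 10, 10, 13, 15, 17]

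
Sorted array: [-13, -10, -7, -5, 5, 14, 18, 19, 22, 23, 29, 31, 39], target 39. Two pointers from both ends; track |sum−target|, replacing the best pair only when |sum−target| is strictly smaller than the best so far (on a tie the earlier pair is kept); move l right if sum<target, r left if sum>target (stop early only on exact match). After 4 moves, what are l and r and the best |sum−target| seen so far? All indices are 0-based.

[0,12] -13+39=26 d=13 * → l++
[1,12] -10+39=29 d=10 * → l++
[2,12] -7+39=32 d=7 * → l++
[3,12] -5+39=34 d=5 * → l++

l=4, r=12, best |Δ|=5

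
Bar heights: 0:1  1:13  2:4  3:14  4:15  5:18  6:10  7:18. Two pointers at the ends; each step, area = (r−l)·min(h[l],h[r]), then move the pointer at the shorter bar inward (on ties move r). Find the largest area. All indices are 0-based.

[0,7] min(1,18)*7=7 best=7 * → l++
[1,7] min(13,18)*6=78 best=78 * → l++
[2,7] min(4,18)*5=20 best=78 → l++
[3,7] min(14,18)*4=56 best=78 → l++
[4,7] min(15,18)*3=45 best=78 → l++
[5,7] min(18,18)*2=36 best=78 → r--
[5,6] min(18,10)*1=10 best=78 → r--

max area = 78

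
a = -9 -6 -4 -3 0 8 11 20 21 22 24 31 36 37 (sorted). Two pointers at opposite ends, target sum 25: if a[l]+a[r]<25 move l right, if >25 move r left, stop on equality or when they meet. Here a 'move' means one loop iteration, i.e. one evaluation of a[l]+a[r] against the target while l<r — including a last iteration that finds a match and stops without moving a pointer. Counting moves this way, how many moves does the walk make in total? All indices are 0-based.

l=0 r=13: -9+37=28 >25, r--
l=0 r=12: -9+36=27 >25, r--
l=0 r=11: -9+31=22 <25, l++
l=1 r=11: -6+31=25, found

4 moves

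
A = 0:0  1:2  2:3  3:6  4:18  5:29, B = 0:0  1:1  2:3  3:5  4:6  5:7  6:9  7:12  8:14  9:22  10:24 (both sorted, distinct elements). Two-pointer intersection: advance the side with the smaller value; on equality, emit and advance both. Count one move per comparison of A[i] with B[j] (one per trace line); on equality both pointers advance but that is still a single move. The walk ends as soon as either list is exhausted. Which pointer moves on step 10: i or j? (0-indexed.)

i=0 j=0: 0==0 emit, i++,j++
i=1 j=1: 2>1, j++
i=1 j=2: 2<3, i++
i=2 j=2: 3==3 emit, i++,j++
i=3 j=3: 6>5, j++
i=3 j=4: 6==6 emit, i++,j++
i=4 j=5: 18>7, j++
i=4 j=6: 18>9, j++
i=4 j=7: 18>12, j++
i=4 j=8: 18>14, j++

j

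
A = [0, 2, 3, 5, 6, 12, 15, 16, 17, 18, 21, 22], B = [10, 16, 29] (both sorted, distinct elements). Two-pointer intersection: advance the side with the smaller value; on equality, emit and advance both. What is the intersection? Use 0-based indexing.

i=0 j=0: 0<10, i++
i=1 j=0: 2<10, i++
i=2 j=0: 3<10, i++
i=3 j=0: 5<10, i++
i=4 j=0: 6<10, i++
i=5 j=0: 12>10, j++
i=5 j=1: 12<16, i++
i=6 j=1: 15<16, i++
i=7 j=1: 16==16 emit, i++,j++
i=8 j=2: 17<29, i++
i=9 j=2: 18<29, i++
i=10 j=2: 21<29, i++
i=11 j=2: 22<29, i++

intersection = [16]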